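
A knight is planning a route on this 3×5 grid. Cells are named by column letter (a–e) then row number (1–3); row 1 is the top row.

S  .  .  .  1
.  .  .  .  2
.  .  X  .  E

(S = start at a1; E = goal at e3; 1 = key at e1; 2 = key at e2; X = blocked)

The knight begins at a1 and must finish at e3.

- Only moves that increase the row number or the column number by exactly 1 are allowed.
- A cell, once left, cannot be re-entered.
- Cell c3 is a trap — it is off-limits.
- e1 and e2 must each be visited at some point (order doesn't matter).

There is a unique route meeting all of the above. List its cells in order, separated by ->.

a1 -> b1 -> c1 -> d1 -> e1 -> e2 -> e3

Moves only go right or down, so the column and row indices never decrease.
Route from a1: right 4 to e1, down 2 to e3 — 6 moves in all.
Check: all required cells visited.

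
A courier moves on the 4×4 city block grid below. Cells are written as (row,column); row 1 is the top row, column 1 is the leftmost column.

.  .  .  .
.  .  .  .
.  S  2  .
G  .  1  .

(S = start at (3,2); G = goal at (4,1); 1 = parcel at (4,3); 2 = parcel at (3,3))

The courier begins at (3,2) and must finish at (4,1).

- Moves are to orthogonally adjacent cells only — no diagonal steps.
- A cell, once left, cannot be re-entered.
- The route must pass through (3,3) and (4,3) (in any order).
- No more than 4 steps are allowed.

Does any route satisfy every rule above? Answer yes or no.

One route that works: (3,2) → (3,3) → (4,3) → (4,2) → (4,1).

yes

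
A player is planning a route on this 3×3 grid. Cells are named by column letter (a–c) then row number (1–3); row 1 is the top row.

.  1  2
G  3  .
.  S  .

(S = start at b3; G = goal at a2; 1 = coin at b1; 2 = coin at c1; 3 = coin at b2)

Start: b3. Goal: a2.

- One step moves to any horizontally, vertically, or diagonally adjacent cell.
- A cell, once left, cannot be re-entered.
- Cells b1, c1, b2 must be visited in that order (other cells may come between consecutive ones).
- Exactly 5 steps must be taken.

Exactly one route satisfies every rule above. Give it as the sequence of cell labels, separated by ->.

b3 -> c2 -> b1 -> c1 -> b2 -> a2

The waypoints must appear in the order b1, c1, b2, with no cell reused.
Route from b3: up-right to c2, up-left to b1, right to c1, down-left to b2, left to a2 — 5 moves in all.
Check: order respected (1 at step 2, 2 at step 3, 3 at step 4); 5 moves as required.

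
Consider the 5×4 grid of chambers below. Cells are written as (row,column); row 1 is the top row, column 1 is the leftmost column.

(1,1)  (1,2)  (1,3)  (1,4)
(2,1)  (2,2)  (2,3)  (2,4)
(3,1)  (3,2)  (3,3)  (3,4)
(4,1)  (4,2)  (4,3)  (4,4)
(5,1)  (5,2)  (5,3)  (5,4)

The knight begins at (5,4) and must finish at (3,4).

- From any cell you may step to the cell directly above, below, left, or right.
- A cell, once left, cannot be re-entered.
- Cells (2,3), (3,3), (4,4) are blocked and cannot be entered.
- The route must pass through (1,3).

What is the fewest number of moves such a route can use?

10

Any route passes through (1,3) somewhere between (5,4) and (3,4). Summing Manhattan distances along the two legs ((5,4) → (1,3) → (3,4)) gives a lower bound of 5 + 3 = 8 moves.
That bound ignores the blocked cells. Measuring each leg by the fewest moves that actually steer around them ((5,4)→(1,3): 7; (1,3)→(3,4): 3) raises the lower bound to 10.
A route of 10 moves exists: (5,4) → (5,3) → (4,3) → (4,2) → (3,2) → (2,2) → (1,2) → (1,3) → (1,4) → (2,4) → (3,4).
Since 10 matches that lower bound, it is optimal.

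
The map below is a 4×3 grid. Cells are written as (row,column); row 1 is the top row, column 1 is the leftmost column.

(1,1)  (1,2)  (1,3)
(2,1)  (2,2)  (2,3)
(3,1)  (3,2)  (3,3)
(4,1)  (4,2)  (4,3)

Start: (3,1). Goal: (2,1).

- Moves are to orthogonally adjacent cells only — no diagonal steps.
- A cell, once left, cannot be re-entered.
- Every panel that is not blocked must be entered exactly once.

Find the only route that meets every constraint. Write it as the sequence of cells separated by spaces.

Need to visit all 12 open cells exactly once, starting at (3,1) and ending at (2,1).
Cell (4,3) has only two open neighbours ((3,3) and (4,2)), so the path must pass straight through it: one of those is the cell it's entered from and the other is where it exits.
Route from (3,1): down to (4,1), 2× right (reaching (4,3)), up to (3,3), left to (3,2), up to (2,2), right to (2,3), up to (1,3), 2× left (reaching (1,1)), down to (2,1) — 11 moves in all.
Check: all 12 open cells covered.

(3,1) (4,1) (4,2) (4,3) (3,3) (3,2) (2,2) (2,3) (1,3) (1,2) (1,1) (2,1)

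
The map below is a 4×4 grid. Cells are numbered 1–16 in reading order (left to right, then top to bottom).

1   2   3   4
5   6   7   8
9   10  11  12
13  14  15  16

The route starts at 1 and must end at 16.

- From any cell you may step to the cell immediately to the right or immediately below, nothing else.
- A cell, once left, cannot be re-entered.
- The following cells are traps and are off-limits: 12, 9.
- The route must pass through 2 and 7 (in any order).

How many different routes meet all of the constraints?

A right/down-only route from 1 to 16 makes exactly 3 down-moves and 3 right-moves in some order.
With no other constraints that would be C(6,3) = 20 routes.
A monotone route can only reach the required cells in the order 2, 7, so split there and multiply the segment counts (each segment already excludes blocked cells): 1→2: 1; 2→7: 2; 7→16: 1; product = 2.
That gives 2 routes.

2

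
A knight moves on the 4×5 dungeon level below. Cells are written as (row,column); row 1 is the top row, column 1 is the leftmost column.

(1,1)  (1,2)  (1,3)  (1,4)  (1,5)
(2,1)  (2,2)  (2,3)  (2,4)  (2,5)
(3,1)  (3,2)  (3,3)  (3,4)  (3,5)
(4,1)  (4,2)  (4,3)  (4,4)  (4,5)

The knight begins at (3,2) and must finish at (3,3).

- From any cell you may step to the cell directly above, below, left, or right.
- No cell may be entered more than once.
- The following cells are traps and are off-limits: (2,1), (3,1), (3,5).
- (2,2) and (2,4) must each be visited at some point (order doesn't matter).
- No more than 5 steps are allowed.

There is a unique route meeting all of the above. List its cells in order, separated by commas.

The budget equals the shortest possible length, so every move has to be on a shortest route through the required cells.
Route from (3,2): up to (2,2), 2× right (reaching (2,4)), down to (3,4), left to (3,3) — 5 moves in all.
Check: all required cells visited; 5 ≤ 5 moves.

(3,2), (2,2), (2,3), (2,4), (3,4), (3,3)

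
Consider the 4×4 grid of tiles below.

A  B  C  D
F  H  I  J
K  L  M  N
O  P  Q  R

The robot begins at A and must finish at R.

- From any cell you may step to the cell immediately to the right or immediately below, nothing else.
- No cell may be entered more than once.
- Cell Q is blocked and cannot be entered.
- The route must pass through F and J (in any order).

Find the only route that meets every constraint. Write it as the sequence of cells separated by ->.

Moves only go right or down, so the column and row indices never decrease.
Route from A: down to F, 3× right (reaching J), 2× down (reaching R) — 6 moves in all.
Check: all required cells visited.

A -> F -> H -> I -> J -> N -> R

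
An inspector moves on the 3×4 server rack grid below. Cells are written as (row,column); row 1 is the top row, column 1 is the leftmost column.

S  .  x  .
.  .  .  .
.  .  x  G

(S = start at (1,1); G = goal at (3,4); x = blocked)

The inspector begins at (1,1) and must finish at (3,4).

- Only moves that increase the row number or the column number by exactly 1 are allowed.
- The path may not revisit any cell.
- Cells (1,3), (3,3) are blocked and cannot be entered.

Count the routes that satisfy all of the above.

A right/down-only route from (1,1) to (3,4) makes exactly 2 down-moves and 3 right-moves in some order.
With no other constraints that would be C(5,2) = 10 routes.
Subtract routes through each blocked cell (inclusion–exclusion for overlaps): − through (1,3): 3 − through (3,3): 6 + through (1,3)&(3,3): 1 → 2.
That gives 2 routes.

2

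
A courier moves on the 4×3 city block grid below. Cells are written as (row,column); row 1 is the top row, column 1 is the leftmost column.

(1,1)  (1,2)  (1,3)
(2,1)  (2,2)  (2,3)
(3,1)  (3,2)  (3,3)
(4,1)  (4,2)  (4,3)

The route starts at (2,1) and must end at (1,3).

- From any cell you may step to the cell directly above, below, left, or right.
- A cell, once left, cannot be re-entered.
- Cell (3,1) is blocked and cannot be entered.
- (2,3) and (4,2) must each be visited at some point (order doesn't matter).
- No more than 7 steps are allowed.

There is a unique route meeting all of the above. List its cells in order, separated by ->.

The 7-move cap with required stops at (2,3), (4,2) leaves no slack for detours.
Route from (2,1): right to (2,2), 2× down (reaching (4,2)), right to (4,3), 3× up (reaching (1,3)) — 7 moves in all.
Check: all required cells visited; 7 ≤ 7 moves.

(2,1) -> (2,2) -> (3,2) -> (4,2) -> (4,3) -> (3,3) -> (2,3) -> (1,3)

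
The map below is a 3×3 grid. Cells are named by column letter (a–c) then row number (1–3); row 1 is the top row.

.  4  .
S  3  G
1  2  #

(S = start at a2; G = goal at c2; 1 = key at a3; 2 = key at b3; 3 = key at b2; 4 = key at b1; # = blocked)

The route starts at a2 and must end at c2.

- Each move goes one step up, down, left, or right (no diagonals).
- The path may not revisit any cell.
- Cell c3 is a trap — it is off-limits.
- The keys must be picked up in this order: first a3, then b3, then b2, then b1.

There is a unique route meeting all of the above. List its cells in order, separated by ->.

The waypoints must appear in the order a3, b3, b2, b1, with no cell reused.
Route from a2: down 1 to a3, right 1 to b3, up 2 to b1, right 1 to c1, down 1 to c2 — 6 moves in all.
Check: order respected (1 at step 1, 2 at step 2, 3 at step 3, 4 at step 4).

a2 -> a3 -> b3 -> b2 -> b1 -> c1 -> c2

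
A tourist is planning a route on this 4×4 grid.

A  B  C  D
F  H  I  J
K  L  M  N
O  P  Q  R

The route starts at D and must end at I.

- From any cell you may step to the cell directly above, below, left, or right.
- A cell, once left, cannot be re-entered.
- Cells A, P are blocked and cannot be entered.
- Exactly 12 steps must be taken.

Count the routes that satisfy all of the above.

2

Need simple routes of exactly 12 moves from D to I (Manhattan distance 2, so 5 moves are spent on a detour and 5 undoing it).
Enumerating: D J N R Q M L K F H B C I | D C B H F K L M Q R N J I.
That gives 2 routes.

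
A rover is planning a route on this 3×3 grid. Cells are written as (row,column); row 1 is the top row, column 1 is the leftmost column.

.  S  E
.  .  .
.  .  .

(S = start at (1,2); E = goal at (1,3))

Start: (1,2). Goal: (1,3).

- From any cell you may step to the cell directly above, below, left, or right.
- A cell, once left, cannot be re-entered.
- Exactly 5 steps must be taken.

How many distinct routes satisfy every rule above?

2

Need simple routes of exactly 5 moves from (1,2) to (1,3) (Manhattan distance 1, so 2 moves are spent on a detour and 2 undoing it).
Enumerating: (1,2) (2,2) (3,2) (3,3) (2,3) (1,3) | (1,2) (1,1) (2,1) (2,2) (2,3) (1,3).
That gives 2 routes.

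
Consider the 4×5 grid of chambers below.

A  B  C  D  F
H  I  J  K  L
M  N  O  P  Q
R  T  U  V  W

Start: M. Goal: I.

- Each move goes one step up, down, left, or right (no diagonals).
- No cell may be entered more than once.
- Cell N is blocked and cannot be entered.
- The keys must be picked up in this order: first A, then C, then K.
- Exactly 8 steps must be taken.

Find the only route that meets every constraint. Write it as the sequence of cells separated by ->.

The waypoints must appear in the order A, C, K, with no cell reused.
Route from M: up 2 to A, right 3 to D, down 1 to K, left 2 to I — 8 moves in all.
Check: order respected (A at step 2, C at step 4, K at step 6); 8 moves as required.

M -> H -> A -> B -> C -> D -> K -> J -> I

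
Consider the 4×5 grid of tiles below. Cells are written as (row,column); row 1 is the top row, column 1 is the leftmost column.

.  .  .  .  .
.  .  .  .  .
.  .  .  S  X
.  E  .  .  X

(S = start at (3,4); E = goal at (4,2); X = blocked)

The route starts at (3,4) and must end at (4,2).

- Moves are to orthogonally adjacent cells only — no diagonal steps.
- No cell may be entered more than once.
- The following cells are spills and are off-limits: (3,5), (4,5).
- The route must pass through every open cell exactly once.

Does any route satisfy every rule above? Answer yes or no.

yes

One route that works: (3,4) → (4,4) → (4,3) → (3,3) → (2,3) → (2,4) → (2,5) → (1,5) → (1,4) → (1,3) → (1,2) → (1,1) → (2,1) → (2,2) → (3,2) → (3,1) → (4,1) → (4,2).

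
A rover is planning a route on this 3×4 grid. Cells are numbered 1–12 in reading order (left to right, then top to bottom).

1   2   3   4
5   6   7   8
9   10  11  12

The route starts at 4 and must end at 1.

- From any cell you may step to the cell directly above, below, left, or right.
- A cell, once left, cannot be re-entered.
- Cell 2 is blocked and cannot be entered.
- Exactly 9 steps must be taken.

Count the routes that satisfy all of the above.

Need simple routes of exactly 9 moves from 4 to 1 (Manhattan distance 3, so 3 moves are spent on a detour and 3 undoing it).
Enumerating: 4 8 12 11 7 6 10 9 5 1 | 4 3 7 8 12 11 10 6 5 1 | 4 3 7 8 12 11 10 9 5 1.
That gives 3 routes.

3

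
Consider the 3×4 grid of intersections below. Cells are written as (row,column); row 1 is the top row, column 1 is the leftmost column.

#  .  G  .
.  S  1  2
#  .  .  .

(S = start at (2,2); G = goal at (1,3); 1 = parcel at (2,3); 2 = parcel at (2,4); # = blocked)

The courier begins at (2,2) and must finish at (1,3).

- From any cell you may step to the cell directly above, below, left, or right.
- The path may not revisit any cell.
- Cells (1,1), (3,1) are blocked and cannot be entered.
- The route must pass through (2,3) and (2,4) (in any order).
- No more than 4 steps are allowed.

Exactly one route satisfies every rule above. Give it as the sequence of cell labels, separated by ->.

The budget equals the shortest possible length, so every move has to be on a shortest route through the required cells.
Route from (2,2): right 2 to (2,4), up 1 to (1,4), left 1 to (1,3) — 4 moves in all.
Check: all required cells visited; 4 ≤ 4 moves.

(2,2) -> (2,3) -> (2,4) -> (1,4) -> (1,3)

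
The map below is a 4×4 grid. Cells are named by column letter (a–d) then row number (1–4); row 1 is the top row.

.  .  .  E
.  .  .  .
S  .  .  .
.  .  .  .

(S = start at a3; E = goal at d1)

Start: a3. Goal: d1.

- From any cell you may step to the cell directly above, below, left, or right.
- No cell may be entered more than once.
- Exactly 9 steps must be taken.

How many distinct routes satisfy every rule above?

38

Need simple routes of exactly 9 moves from a3 to d1 (Manhattan distance 5, so 2 moves are spent on a detour and 2 undoing it).
Branch systematically from the start, pruning whenever the remaining move budget drops below the Manhattan distance to d1 or differs from it in parity. Grouping the completions by first move — via a2: 13; via a4: 14; via b3: 11 — and summing: 13 + 14 + 11 = 38.
That gives 38 routes.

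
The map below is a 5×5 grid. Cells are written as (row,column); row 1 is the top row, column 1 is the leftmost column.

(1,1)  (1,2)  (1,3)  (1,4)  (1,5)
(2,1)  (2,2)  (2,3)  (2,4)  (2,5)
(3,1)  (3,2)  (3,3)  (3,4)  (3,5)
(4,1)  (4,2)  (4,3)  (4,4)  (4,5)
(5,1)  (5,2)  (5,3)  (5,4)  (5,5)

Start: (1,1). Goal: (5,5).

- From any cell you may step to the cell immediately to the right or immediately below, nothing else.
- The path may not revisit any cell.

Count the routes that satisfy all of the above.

A right/down-only route from (1,1) to (5,5) makes exactly 4 down-moves and 4 right-moves in some order.
With no other constraints that would be C(8,4) = 70 routes.
That gives 70 routes.

70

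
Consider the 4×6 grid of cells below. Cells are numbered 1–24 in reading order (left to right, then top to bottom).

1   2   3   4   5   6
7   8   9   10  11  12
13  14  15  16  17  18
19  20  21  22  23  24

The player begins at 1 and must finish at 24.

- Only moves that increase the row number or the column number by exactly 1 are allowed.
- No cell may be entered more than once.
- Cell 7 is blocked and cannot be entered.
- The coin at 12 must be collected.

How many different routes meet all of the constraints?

A right/down-only route from 1 to 24 makes exactly 3 down-moves and 5 right-moves in some order.
With no other constraints that would be C(8,3) = 56 routes.
Split at 12 and multiply the segment counts (each segment already excludes blocked cells): 1→12: 5; 12→24: 1; product = 5.
That gives 5 routes.

5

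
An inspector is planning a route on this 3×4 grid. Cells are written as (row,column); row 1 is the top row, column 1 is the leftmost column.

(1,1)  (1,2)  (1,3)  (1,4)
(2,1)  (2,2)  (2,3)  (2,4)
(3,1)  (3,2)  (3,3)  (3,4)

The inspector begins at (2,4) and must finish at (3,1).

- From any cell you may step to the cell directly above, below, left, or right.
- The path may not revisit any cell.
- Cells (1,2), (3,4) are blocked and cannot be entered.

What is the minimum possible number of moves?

The Manhattan distance from (2,4) to (3,1) is |2−3| + |4−1| = 4, so at least 4 moves are needed.
A route of 4 moves achieves this: (2,4) → (2,3) → (3,3) → (3,2) → (3,1).
Since 4 matches the lower bound, it is optimal.

4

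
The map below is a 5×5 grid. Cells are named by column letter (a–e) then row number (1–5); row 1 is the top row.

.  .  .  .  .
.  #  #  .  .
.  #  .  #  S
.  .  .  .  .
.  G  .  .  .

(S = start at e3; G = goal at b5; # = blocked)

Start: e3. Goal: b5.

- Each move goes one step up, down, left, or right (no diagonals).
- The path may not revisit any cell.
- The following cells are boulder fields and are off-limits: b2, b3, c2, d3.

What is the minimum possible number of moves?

5

The Manhattan distance from e3 to b5 is |3−5| + |5−2| = 5, so at least 5 moves are needed.
A route of 5 moves achieves this: e3 → e4 → e5 → d5 → c5 → b5.
Since 5 matches the lower bound, it is optimal.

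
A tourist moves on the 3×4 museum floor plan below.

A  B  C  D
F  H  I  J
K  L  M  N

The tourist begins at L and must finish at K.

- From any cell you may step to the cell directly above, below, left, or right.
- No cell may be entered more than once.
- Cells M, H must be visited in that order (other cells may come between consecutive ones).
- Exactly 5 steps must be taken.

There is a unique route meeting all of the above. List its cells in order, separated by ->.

L -> M -> I -> H -> F -> K

The waypoints must appear in the order M, H, with no cell reused.
Route from L: right 1 to M, up 1 to I, left 2 to F, down 1 to K — 5 moves in all.
Check: order respected (M at step 1, H at step 3); 5 moves as required.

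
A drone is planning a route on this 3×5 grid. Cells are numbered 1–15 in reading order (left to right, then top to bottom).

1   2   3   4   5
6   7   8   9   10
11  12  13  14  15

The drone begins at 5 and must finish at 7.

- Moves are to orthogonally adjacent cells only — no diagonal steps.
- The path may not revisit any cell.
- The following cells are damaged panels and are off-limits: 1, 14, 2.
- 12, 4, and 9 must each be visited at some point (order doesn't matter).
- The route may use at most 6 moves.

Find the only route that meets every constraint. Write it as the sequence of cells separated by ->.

5 -> 4 -> 9 -> 8 -> 13 -> 12 -> 7

The budget equals the shortest possible length, so every move has to be on a shortest route through the required cells.
Route from 5: left 1 to 4, down 1 to 9, left 1 to 8, down 1 to 13, left 1 to 12, up 1 to 7 — 6 moves in all.
Check: all required cells visited; 6 ≤ 6 moves.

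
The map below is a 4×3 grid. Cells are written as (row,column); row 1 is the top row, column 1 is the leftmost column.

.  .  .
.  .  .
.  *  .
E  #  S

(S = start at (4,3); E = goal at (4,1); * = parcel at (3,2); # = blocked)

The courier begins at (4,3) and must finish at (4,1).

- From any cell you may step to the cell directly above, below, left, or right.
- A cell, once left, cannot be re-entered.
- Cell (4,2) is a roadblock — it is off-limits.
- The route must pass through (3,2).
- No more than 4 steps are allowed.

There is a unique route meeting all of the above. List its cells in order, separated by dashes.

Any route must reach (3,2) and still end at (4,1) within 4 moves, so the order of the required stops is forced.
Route from (4,3): up 1 to (3,3), left 2 to (3,1), down 1 to (4,1) — 4 moves in all.
Check: all required cells visited; 4 ≤ 4 moves.

(4,3) - (3,3) - (3,2) - (3,1) - (4,1)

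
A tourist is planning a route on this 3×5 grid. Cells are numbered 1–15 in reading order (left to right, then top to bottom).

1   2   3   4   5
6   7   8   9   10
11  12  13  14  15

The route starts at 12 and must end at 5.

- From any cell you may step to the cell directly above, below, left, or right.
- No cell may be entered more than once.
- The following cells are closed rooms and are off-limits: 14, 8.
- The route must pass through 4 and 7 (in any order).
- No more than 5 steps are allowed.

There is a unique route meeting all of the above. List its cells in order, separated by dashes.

Any route must reach 4 and 7 and still end at 5 within 5 moves, so the order of the required stops is forced.
Route from 12: 2× up (reaching 2), 3× right (reaching 5) — 5 moves in all.
Check: all required cells visited; 5 ≤ 5 moves.

12 - 7 - 2 - 3 - 4 - 5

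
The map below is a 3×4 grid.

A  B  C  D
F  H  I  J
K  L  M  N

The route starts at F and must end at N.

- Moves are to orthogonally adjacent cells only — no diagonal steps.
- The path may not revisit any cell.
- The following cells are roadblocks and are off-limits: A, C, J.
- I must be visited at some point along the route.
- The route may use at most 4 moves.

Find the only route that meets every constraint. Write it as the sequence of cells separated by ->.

F -> H -> I -> M -> N

Any route must reach I and still end at N within 4 moves, so the order of the required stops is forced.
Route from F: 2× right (reaching I), down to M, right to N — 4 moves in all.
Check: all required cells visited; 4 ≤ 4 moves.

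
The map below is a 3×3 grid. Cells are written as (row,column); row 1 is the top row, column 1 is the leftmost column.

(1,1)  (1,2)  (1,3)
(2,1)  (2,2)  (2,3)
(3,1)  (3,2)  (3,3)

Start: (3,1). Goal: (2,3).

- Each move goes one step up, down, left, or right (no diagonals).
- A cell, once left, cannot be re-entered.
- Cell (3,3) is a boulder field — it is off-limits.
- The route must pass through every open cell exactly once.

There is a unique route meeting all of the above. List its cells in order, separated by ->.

(3,1) -> (3,2) -> (2,2) -> (2,1) -> (1,1) -> (1,2) -> (1,3) -> (2,3)

Need to visit all 8 open cells exactly once, starting at (3,1) and ending at (2,3).
Cell (3,2) has only two open neighbours ((2,2) and (3,1)), so the path must pass straight through it: one of those is the cell it's entered from and the other is where it exits.
Route from (3,1): right to (3,2), up to (2,2), left to (2,1), up to (1,1), 2× right (reaching (1,3)), down to (2,3) — 7 moves in all.
Check: all 8 open cells covered.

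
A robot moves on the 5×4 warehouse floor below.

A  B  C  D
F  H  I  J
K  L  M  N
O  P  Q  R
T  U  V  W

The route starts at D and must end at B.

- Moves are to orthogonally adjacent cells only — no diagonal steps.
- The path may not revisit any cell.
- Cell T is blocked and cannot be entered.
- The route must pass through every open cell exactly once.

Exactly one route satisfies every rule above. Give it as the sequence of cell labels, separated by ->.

D -> C -> I -> J -> N -> M -> Q -> R -> W -> V -> U -> P -> O -> K -> L -> H -> F -> A -> B

Need to visit all 19 open cells exactly once, starting at D and ending at B.
Route from D: left to C, down to I, right to J, down to N, left to M, down to Q, right to R, down to W, 2× left (reaching U), up to P, left to O, up to K, right to L, up to H, left to F, up to A, right to B — 18 moves in all.
Check: all 19 open cells covered.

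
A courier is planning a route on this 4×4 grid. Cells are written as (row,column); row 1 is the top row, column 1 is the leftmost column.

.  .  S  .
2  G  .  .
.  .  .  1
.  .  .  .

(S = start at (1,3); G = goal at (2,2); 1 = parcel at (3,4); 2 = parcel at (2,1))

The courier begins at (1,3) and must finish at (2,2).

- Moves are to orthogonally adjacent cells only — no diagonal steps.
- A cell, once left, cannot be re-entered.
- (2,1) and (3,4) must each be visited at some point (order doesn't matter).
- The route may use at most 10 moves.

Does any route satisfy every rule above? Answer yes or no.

One route that works: (1,3) → (2,3) → (2,4) → (3,4) → (3,3) → (3,2) → (3,1) → (2,1) → (2,2).

yes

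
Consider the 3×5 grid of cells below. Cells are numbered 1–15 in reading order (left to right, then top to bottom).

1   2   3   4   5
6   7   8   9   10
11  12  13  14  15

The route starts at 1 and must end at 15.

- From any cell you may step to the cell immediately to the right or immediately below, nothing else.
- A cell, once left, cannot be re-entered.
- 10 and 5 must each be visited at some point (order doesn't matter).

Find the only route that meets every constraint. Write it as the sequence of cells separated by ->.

1 -> 2 -> 3 -> 4 -> 5 -> 10 -> 15

Moves only go right or down, so the column and row indices never decrease.
Route from 1: 4× right (reaching 5), 2× down (reaching 15) — 6 moves in all.
Check: all required cells visited.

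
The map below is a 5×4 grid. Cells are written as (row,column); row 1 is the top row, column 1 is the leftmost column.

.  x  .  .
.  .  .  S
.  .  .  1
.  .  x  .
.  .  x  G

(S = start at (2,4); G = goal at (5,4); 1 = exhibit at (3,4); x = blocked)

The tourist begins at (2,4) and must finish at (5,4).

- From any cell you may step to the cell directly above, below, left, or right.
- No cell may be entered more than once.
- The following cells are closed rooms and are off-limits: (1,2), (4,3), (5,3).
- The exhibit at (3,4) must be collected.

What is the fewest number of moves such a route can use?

Any route passes through (3,4) somewhere between (2,4) and (5,4). Summing Manhattan distances along the two legs ((2,4) → (3,4) → (5,4)) gives a lower bound of 1 + 2 = 3 moves.
A route of 3 moves achieves this: (2,4) → (3,4) → (4,4) → (5,4).
Since 3 matches the lower bound, it is optimal.

3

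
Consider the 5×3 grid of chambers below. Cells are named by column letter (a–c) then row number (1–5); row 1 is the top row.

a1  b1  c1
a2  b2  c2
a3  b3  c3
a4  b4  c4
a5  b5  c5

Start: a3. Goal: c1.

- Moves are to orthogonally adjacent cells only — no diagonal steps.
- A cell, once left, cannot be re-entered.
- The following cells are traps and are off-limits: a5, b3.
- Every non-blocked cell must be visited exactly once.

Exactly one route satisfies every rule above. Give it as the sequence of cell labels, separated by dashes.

Need to visit all 13 open cells exactly once, starting at a3 and ending at c1.
Cell a4 has only two open neighbours (a3 and b4), so the path must pass straight through it: one of those is the cell it's entered from and the other is where it exits.
Route from a3: down 1 to a4, right 1 to b4, down 1 to b5, right 1 to c5, up 3 to c2, left 2 to a2, up 1 to a1, right 2 to c1 — 12 moves in all.
Check: all 13 open cells covered.

a3 - a4 - b4 - b5 - c5 - c4 - c3 - c2 - b2 - a2 - a1 - b1 - c1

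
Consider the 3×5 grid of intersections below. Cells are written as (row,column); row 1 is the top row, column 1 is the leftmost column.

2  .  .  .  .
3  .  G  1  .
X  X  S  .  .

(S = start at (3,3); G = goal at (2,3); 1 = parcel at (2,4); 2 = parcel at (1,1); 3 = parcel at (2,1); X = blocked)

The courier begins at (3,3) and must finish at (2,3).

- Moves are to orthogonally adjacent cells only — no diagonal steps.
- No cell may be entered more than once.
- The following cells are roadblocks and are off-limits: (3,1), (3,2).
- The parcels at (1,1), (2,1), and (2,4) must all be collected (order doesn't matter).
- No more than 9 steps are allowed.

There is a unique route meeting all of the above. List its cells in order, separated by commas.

(3,3), (3,4), (2,4), (1,4), (1,3), (1,2), (1,1), (2,1), (2,2), (2,3)

Any route must reach (1,1), (2,1), and (2,4) and still end at (2,3) within 9 moves, so the order of the required stops is forced.
Route from (3,3): right 1 to (3,4), up 2 to (1,4), left 3 to (1,1), down 1 to (2,1), right 2 to (2,3) — 9 moves in all.
Check: all required cells visited; 9 ≤ 9 moves.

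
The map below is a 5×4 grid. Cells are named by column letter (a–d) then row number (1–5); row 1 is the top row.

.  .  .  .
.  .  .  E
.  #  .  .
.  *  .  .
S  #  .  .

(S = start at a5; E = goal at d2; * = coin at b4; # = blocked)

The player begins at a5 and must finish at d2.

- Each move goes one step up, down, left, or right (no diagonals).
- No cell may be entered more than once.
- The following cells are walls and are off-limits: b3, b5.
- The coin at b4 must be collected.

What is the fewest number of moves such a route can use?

6

Any route passes through b4 somewhere between a5 and d2. Summing Manhattan distances along the two legs (a5 → b4 → d2) gives a lower bound of 2 + 4 = 6 moves.
A route of 6 moves achieves this: a5 → a4 → b4 → c4 → c3 → c2 → d2.
Since 6 matches the lower bound, it is optimal.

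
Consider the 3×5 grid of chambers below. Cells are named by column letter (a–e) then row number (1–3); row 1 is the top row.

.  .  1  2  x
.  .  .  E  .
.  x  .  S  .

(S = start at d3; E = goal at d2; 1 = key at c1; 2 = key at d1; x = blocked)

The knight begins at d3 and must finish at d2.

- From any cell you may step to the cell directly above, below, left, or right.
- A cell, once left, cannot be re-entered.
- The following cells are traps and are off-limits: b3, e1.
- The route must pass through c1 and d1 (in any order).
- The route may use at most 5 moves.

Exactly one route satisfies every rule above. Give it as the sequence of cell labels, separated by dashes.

Any route must reach c1 and d1 and still end at d2 within 5 moves, so the order of the required stops is forced.
Route from d3: left to c3, 2× up (reaching c1), right to d1, down to d2 — 5 moves in all.
Check: all required cells visited; 5 ≤ 5 moves.

d3 - c3 - c2 - c1 - d1 - d2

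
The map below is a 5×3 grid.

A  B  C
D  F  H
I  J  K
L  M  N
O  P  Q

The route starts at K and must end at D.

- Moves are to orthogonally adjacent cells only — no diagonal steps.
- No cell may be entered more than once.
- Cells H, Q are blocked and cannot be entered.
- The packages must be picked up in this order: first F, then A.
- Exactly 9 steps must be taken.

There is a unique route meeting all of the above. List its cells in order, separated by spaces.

K N M L I J F B A D

The waypoints must appear in the order F, A, with no cell reused.
Route from K: down 1 to N, left 2 to L, up 1 to I, right 1 to J, up 2 to B, left 1 to A, down 1 to D — 9 moves in all.
Check: order respected (F at step 6, A at step 8); 9 moves as required.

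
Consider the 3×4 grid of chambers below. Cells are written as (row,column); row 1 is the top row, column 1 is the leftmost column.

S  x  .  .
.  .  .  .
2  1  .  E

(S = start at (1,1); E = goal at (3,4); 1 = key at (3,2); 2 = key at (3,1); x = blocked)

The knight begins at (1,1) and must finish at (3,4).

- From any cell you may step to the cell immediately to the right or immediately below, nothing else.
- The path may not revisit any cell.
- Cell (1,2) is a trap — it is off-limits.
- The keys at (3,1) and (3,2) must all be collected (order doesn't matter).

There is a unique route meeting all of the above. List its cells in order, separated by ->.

Moves only go right or down, so the column and row indices never decrease.
Route from (1,1): down 2 to (3,1), right 3 to (3,4) — 5 moves in all.
Check: all required cells visited.

(1,1) -> (2,1) -> (3,1) -> (3,2) -> (3,3) -> (3,4)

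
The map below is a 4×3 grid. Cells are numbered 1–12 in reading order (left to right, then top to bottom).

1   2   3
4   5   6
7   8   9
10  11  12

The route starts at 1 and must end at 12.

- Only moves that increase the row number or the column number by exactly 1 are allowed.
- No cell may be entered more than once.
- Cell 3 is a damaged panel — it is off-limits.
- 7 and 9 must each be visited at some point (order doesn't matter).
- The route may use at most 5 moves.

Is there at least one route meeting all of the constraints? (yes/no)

One route that works: 1 → 4 → 7 → 8 → 9 → 12.

yes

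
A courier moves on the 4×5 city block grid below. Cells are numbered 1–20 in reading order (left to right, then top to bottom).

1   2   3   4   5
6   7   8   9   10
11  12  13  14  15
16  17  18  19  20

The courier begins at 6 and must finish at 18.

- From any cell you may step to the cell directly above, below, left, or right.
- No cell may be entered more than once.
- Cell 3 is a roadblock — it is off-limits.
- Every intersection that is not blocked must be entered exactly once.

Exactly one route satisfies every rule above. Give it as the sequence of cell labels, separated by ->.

Need to visit all 19 open cells exactly once, starting at 6 and ending at 18.
Cell 2 has only two open neighbours (7 and 1), so the path must pass straight through it: one of those is the cell it's entered from and the other is where it exits.
Route from 6: up 1 to 1, right 1 to 2, down 1 to 7, right 2 to 9, up 1 to 4, right 1 to 5, down 3 to 20, left 1 to 19, up 1 to 14, left 3 to 11, down 1 to 16, right 2 to 18 — 18 moves in all.
Check: all 19 open cells covered.

6 -> 1 -> 2 -> 7 -> 8 -> 9 -> 4 -> 5 -> 10 -> 15 -> 20 -> 19 -> 14 -> 13 -> 12 -> 11 -> 16 -> 17 -> 18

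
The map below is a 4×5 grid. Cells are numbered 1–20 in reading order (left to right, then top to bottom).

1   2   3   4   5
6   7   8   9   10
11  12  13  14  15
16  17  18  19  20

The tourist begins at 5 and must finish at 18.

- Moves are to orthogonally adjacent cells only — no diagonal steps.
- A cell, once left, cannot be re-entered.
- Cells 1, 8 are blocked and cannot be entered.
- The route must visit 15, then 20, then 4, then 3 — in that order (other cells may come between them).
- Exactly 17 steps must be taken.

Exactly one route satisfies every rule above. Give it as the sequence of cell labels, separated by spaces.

5 10 15 20 19 14 9 4 3 2 7 6 11 16 17 12 13 18

The waypoints must appear in the order 15, 20, 4, 3, with no cell reused.
Route from 5: down 3 to 20, left 1 to 19, up 3 to 4, left 2 to 2, down 1 to 7, left 1 to 6, down 2 to 16, right 1 to 17, up 1 to 12, right 1 to 13, down 1 to 18 — 17 moves in all.
Check: order respected (15 at step 2, 20 at step 3, 4 at step 7, 3 at step 8); 17 moves as required.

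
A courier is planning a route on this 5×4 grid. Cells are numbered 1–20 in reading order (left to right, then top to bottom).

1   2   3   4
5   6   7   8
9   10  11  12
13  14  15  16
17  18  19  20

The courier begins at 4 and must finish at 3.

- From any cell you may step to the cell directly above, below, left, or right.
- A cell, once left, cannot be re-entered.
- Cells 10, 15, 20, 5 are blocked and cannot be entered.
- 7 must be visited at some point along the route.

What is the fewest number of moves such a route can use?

Any route passes through 7 somewhere between 4 and 3. Summing Manhattan distances along the two legs (4 → 7 → 3) gives a lower bound of 2 + 1 = 3 moves.
A route of 3 moves achieves this: 4 → 8 → 7 → 3.
Since 3 matches the lower bound, it is optimal.

3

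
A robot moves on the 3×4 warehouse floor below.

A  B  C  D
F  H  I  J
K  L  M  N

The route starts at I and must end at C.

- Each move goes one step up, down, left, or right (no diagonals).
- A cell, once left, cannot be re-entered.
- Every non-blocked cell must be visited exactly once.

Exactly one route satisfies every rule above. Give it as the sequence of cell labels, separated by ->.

Need to visit all 12 open cells exactly once, starting at I and ending at C.
Cell K has only two open neighbours (F and L), so the path must pass straight through it: one of those is the cell it's entered from and the other is where it exits.
Route from I: left to H, up to B, left to A, 2× down (reaching K), 3× right (reaching N), 2× up (reaching D), left to C — 11 moves in all.
Check: all 12 open cells covered.

I -> H -> B -> A -> F -> K -> L -> M -> N -> J -> D -> C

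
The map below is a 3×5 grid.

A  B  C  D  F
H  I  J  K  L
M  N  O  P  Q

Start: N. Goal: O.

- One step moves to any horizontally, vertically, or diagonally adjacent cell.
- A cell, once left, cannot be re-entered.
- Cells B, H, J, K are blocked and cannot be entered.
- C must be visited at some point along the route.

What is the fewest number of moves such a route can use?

6

Any route passes through C somewhere between N and O. Summing Chebyshev distances along the two legs (N → C → O) gives a lower bound of 2 + 2 = 4 moves.
The shortest route satisfying every rule uses 6 moves: N → I → C → D → L → P → O.
The no-revisit rule (legs can't share cells) pushes the minimum above the 4-move bound; an exhaustive check rules out every length from 4 to 5, leaving 6 as the minimum.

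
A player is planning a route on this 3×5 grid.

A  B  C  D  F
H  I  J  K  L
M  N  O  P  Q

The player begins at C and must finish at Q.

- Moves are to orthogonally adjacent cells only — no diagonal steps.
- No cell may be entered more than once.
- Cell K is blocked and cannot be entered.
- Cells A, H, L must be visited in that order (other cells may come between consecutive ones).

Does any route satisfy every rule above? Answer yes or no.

no

Even ignoring the required order, no revisit-free route from C to Q manages to pass through all of A, H, and L: branching out from C, every path either misses one of them or, having collected them, can no longer reach Q without re-entering a cell.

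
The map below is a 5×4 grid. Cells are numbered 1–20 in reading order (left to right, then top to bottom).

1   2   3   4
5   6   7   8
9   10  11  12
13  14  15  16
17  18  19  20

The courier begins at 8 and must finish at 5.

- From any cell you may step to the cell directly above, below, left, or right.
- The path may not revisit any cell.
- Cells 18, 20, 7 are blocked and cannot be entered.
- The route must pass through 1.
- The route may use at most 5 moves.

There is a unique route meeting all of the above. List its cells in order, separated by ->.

The budget equals the shortest possible length, so every move has to be on a shortest route through the required cells.
Route from 8: up 1 to 4, left 3 to 1, down 1 to 5 — 5 moves in all.
Check: all required cells visited; 5 ≤ 5 moves.

8 -> 4 -> 3 -> 2 -> 1 -> 5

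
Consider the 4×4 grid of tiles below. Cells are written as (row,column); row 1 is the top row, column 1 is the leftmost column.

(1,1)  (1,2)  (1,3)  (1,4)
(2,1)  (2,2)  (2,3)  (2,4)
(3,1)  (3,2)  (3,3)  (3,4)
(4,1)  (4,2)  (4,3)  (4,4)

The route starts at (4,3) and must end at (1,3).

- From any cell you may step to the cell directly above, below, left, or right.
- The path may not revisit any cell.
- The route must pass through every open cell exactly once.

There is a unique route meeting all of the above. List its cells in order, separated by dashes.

Need to visit all 16 open cells exactly once, starting at (4,3) and ending at (1,3).
Cell (1,4) has only two open neighbours ((2,4) and (1,3)), so the path must pass straight through it: one of those is the cell it's entered from and the other is where it exits.
Route from (4,3): right 1 to (4,4), up 1 to (3,4), left 2 to (3,2), down 1 to (4,2), left 1 to (4,1), up 3 to (1,1), right 1 to (1,2), down 1 to (2,2), right 2 to (2,4), up 1 to (1,4), left 1 to (1,3) — 15 moves in all.
Check: all 16 open cells covered.

(4,3) - (4,4) - (3,4) - (3,3) - (3,2) - (4,2) - (4,1) - (3,1) - (2,1) - (1,1) - (1,2) - (2,2) - (2,3) - (2,4) - (1,4) - (1,3)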